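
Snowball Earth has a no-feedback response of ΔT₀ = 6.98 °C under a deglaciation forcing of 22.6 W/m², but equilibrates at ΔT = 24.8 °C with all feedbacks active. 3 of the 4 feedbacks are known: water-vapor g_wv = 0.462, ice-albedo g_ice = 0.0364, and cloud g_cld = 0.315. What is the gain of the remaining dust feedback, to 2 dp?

-0.09

Amplification A = ΔT/ΔT₀ = 24.8/6.98 = 3.553.
Total gain g = 1 − 1/A = 1 − 1/3.553 = 0.7185.
Known gains sum to 0.462 + 0.0364 + 0.315 = 0.8134.
g_dust = 0.7185 − 0.8134 = -0.09.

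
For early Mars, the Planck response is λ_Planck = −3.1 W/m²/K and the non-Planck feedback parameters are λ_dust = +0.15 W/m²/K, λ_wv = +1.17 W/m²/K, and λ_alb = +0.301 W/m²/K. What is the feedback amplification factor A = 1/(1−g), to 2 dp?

Convert to gains: g_dust = 0.15/3.1 = 0.04839; g_wv = 1.17/3.1 = 0.3774; g_alb = 0.301/3.1 = 0.0971.
Total gain g = 0.52289.
A = 1/(1 − 0.52289) = 2.10.

2.10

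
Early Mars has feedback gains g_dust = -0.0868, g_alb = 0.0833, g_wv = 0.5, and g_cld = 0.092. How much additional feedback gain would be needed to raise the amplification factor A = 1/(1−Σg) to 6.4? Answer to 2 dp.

Current total gain = 0.5885.
Target gain for A = 6.4: g* = 1 − 1/6.4 = 0.8438.
Additional gain needed = 0.8438 − 0.5885 = 0.26.

0.26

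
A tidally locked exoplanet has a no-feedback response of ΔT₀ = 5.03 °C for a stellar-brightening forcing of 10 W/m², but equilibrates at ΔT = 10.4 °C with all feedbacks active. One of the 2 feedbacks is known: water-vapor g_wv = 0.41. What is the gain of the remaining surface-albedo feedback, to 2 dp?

0.11

Amplification A = ΔT/ΔT₀ = 10.4/5.03 = 2.068.
Total gain g = 1 − 1/A = 1 − 1/2.068 = 0.5164.
The known gain is 0.41.
g_alb = 0.5164 − 0.41 = 0.11.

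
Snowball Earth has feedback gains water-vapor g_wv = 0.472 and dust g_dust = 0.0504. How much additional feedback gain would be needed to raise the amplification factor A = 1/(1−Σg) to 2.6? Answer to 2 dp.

Current total gain = 0.5224.
Target gain for A = 2.6: g* = 1 − 1/2.6 = 0.6154.
Additional gain needed = 0.6154 − 0.5224 = 0.09.

0.09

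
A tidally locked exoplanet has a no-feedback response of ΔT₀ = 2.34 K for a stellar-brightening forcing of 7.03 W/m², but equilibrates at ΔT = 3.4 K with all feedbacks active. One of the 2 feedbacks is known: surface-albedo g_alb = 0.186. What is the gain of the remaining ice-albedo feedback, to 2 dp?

Amplification A = ΔT/ΔT₀ = 3.4/2.34 = 1.453.
Total gain g = 1 − 1/A = 1 − 1/1.453 = 0.3118.
The known gain is 0.186.
g_ice = 0.3118 − 0.186 = 0.13.

0.13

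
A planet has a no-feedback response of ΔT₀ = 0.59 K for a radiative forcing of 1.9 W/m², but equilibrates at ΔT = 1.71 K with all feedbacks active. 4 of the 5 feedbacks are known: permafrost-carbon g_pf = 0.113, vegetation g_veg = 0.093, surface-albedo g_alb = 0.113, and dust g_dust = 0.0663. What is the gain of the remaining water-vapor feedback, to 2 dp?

0.27

Amplification A = ΔT/ΔT₀ = 1.71/0.59 = 2.898.
Total gain g = 1 − 1/A = 1 − 1/2.898 = 0.6549.
Known gains sum to 0.113 + 0.093 + 0.113 + 0.0663 = 0.3853.
g_wv = 0.6549 − 0.3853 = 0.27.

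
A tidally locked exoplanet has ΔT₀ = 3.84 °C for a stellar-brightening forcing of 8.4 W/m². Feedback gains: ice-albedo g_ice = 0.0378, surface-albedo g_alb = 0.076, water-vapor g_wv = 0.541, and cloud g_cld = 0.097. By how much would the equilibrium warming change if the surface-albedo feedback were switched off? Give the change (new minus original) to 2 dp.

Original: g = 0.7518, ΔT = 3.84/(1−0.7518) = 15.4714 °C.
Without surface-albedo: g' = 0.6758, ΔT' = 3.84/(1−0.6758) = 11.8445 °C.
Change = 11.8445 − 15.4714 = -3.63 °C.

-3.63 °C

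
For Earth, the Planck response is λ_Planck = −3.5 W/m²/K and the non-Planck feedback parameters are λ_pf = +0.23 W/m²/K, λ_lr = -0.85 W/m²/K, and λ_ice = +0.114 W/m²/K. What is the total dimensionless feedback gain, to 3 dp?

-0.145

Convert to gains: g_pf = 0.23/3.5 = 0.06571; g_lr = -0.85/3.5 = -0.2429; g_ice = 0.114/3.5 = 0.03257.
Total gain g = -0.14462.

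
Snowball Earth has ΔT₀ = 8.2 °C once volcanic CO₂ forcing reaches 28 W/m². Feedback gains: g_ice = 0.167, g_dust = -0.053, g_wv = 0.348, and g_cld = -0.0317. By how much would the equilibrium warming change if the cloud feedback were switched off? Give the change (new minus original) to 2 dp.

0.85 °C

Original: g = 0.4303, ΔT = 8.2/(1−0.4303) = 14.3935 °C.
Without cloud: g' = 0.462, ΔT' = 8.2/(1−0.462) = 15.2416 °C.
Change = 15.2416 − 14.3935 = 0.85 °C.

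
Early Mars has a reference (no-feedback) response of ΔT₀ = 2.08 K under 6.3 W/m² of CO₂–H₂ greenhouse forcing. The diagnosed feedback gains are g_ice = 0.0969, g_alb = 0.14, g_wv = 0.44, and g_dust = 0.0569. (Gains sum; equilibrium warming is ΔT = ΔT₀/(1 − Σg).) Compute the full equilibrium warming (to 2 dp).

7.81 K

Total gain g = 0.0969 + 0.14 + 0.44 + 0.0569 = 0.7338.
Amplification A = 1/(1 − 0.7338) = 3.757.
ΔT = 2.08 × 3.757 = 7.81 K.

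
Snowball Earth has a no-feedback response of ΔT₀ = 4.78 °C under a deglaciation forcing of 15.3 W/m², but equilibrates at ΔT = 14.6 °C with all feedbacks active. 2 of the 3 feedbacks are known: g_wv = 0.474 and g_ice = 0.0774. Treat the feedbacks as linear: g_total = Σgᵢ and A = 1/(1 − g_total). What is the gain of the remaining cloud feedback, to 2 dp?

Amplification A = ΔT/ΔT₀ = 14.6/4.78 = 3.054.
Total gain g = 1 − 1/A = 1 − 1/3.054 = 0.6726.
Known gains sum to 0.474 + 0.0774 = 0.5514.
g_cld = 0.6726 − 0.5514 = 0.12.

0.12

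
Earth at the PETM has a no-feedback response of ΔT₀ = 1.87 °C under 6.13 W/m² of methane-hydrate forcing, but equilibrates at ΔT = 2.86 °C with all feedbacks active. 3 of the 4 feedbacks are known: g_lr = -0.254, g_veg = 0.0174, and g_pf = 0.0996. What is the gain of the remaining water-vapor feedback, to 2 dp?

0.48

Amplification A = ΔT/ΔT₀ = 2.86/1.87 = 1.529.
Total gain g = 1 − 1/A = 1 − 1/1.529 = 0.346.
Known gains sum to -0.254 + 0.0174 + 0.0996 = -0.137.
g_wv = 0.346 + 0.137 = 0.48.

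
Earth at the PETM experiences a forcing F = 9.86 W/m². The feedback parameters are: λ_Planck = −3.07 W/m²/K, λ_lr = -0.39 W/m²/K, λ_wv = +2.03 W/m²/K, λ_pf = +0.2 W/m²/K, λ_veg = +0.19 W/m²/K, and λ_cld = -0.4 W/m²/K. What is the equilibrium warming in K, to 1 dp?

6.8 K

Net feedback parameter λ = (−3.07) + (-0.39) + (+2.03) + (+0.2) + (+0.19) + (-0.4) = -1.44 W/m²/K.
ΔT = −F/λ = −9.86/(-1.44) = 6.8 K.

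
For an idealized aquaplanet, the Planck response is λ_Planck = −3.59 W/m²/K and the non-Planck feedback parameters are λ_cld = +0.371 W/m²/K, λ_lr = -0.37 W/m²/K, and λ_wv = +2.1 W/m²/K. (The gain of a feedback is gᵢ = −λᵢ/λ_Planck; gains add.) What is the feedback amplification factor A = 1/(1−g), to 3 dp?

2.411

Convert to gains: g_cld = 0.371/3.59 = 0.1033; g_lr = -0.37/3.59 = -0.1031; g_wv = 2.1/3.59 = 0.585.
Total gain g = 0.5852.
A = 1/(1 − 0.5852) = 2.411.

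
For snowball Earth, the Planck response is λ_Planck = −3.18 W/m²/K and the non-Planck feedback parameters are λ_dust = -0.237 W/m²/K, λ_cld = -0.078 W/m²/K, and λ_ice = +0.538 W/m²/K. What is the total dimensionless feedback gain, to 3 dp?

Convert to gains: g_dust = -0.237/3.18 = -0.07453; g_cld = -0.078/3.18 = -0.02453; g_ice = 0.538/3.18 = 0.1692.
Total gain g = 0.07014.

0.070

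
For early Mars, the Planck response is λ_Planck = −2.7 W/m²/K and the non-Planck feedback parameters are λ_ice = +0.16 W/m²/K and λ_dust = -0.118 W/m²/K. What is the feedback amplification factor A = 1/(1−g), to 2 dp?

Convert to gains: g_ice = 0.16/2.7 = 0.05926; g_dust = -0.118/2.7 = -0.0437.
Total gain g = 0.01556.
A = 1/(1 − 0.01556) = 1.02.

1.02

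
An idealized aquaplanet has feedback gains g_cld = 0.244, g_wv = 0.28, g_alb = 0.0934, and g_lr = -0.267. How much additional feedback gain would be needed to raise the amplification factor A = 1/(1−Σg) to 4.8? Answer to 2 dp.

Current total gain = 0.3504.
Target gain for A = 4.8: g* = 1 − 1/4.8 = 0.7917.
Additional gain needed = 0.7917 − 0.3504 = 0.44.

0.44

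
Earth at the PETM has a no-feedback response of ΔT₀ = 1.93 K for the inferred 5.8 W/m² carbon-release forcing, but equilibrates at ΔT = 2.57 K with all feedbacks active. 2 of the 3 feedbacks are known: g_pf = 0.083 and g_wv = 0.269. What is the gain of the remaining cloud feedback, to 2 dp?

-0.10

Amplification A = ΔT/ΔT₀ = 2.57/1.93 = 1.332.
Total gain g = 1 − 1/A = 1 − 1/1.332 = 0.2492.
Known gains sum to 0.083 + 0.269 = 0.352.
g_cld = 0.2492 − 0.352 = -0.10.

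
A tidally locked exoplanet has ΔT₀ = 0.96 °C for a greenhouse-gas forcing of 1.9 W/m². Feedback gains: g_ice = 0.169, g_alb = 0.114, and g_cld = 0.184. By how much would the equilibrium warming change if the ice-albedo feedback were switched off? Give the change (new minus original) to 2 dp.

-0.43 °C

Original: g = 0.467, ΔT = 0.96/(1−0.467) = 1.8011 °C.
Without ice-albedo: g' = 0.298, ΔT' = 0.96/(1−0.298) = 1.3675 °C.
Change = 1.3675 − 1.8011 = -0.43 °C.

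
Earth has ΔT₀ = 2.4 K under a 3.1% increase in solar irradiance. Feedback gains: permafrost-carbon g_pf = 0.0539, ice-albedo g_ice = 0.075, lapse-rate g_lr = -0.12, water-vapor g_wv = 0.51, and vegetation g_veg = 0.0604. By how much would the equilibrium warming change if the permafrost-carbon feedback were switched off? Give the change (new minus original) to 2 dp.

Original: g = 0.5793, ΔT = 2.4/(1−0.5793) = 5.7048 K.
Without permafrost-carbon: g' = 0.5254, ΔT' = 2.4/(1−0.5254) = 5.0569 K.
Change = 5.0569 − 5.7048 = -0.65 K.

-0.65 K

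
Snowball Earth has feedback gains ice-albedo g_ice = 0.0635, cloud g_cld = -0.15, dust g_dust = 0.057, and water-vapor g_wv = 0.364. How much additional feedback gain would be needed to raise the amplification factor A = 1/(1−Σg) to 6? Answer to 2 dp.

0.50

Current total gain = 0.3345.
Target gain for A = 6: g* = 1 − 1/6 = 0.8333.
Additional gain needed = 0.8333 − 0.3345 = 0.50.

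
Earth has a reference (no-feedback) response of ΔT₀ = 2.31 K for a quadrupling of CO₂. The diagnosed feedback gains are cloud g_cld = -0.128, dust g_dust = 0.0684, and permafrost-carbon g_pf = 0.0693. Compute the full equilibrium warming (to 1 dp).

2.3 K

Total gain g = -0.128 + 0.0684 + 0.0693 = 0.0097.
Amplification A = 1/(1 − 0.0097) = 1.01.
ΔT = 2.31 × 1.01 = 2.3 K.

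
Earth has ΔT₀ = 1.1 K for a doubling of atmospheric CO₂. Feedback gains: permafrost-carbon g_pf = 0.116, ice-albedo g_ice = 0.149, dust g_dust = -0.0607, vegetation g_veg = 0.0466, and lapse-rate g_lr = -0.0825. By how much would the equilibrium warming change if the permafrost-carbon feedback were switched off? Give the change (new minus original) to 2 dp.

Original: g = 0.1684, ΔT = 1.1/(1−0.1684) = 1.3228 K.
Without permafrost-carbon: g' = 0.0524, ΔT' = 1.1/(1−0.0524) = 1.1608 K.
Change = 1.1608 − 1.3228 = -0.16 K.

-0.16 K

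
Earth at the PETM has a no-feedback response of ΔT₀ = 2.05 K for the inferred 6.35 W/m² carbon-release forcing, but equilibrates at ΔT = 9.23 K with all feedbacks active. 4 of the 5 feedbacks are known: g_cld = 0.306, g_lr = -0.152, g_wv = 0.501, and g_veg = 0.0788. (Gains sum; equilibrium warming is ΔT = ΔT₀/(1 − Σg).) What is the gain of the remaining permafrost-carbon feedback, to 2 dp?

Amplification A = ΔT/ΔT₀ = 9.23/2.05 = 4.502.
Total gain g = 1 − 1/A = 1 − 1/4.502 = 0.7779.
Known gains sum to 0.306 − 0.152 + 0.501 + 0.0788 = 0.7338.
g_pf = 0.7779 − 0.7338 = 0.04.

0.04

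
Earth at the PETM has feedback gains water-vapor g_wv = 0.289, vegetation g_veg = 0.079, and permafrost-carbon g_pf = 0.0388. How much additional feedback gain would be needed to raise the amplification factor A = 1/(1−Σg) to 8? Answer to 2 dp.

0.47

Current total gain = 0.4068.
Target gain for A = 8: g* = 1 − 1/8 = 0.875.
Additional gain needed = 0.875 − 0.4068 = 0.47.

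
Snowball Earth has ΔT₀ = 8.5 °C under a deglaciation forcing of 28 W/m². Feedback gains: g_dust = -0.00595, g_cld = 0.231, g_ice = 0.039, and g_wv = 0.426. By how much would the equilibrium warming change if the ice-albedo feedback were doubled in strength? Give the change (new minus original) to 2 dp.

3.95 °C

Original: g = 0.69005, ΔT = 8.5/(1−0.69005) = 27.4238 °C.
With doubled ice-albedo: g' = 0.72905, ΔT' = 8.5/(1−0.72905) = 31.3711 °C.
Change = 31.3711 − 27.4238 = 3.95 °C.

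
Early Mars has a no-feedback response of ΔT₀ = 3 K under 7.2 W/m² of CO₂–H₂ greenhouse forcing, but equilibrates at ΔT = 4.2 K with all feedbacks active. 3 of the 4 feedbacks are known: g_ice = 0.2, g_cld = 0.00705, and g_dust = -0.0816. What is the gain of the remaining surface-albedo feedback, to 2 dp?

0.16

Amplification A = ΔT/ΔT₀ = 4.2/3 = 1.4.
Total gain g = 1 − 1/A = 1 − 1/1.4 = 0.2857.
Known gains sum to 0.2 + 0.00705 − 0.0816 = 0.12545.
g_alb = 0.2857 − 0.12545 = 0.16.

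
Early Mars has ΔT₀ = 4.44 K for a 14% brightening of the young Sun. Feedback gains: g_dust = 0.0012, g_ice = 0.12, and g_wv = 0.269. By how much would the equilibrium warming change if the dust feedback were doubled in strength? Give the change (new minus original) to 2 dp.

0.01 K

Original: g = 0.3902, ΔT = 4.44/(1−0.3902) = 7.2811 K.
With doubled dust: g' = 0.3914, ΔT' = 4.44/(1−0.3914) = 7.2954 K.
Change = 7.2954 − 7.2811 = 0.01 K.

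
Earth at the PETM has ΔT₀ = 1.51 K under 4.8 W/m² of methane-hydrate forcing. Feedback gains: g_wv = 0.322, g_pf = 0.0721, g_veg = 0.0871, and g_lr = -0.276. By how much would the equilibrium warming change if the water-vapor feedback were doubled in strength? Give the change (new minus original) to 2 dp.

Original: g = 0.2052, ΔT = 1.51/(1−0.2052) = 1.8998 K.
With doubled water-vapor: g' = 0.5272, ΔT' = 1.51/(1−0.5272) = 3.1937 K.
Change = 3.1937 − 1.8998 = 1.29 K.

1.29 K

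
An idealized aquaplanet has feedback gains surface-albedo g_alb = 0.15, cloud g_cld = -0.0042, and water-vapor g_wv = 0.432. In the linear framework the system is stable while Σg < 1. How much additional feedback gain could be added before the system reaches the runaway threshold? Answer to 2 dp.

Current total gain = 0.15 − 0.0042 + 0.432 = 0.5778.
Margin to runaway = 1 − 0.5778 = 0.42.

0.42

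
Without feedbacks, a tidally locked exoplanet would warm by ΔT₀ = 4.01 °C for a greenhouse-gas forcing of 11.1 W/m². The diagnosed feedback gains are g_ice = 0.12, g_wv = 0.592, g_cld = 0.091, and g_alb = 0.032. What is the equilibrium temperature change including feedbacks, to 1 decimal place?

24.3 °C

Total gain g = 0.12 + 0.592 + 0.091 + 0.032 = 0.835.
Amplification A = 1/(1 − 0.835) = 6.061.
ΔT = 4.01 × 6.061 = 24.3 °C.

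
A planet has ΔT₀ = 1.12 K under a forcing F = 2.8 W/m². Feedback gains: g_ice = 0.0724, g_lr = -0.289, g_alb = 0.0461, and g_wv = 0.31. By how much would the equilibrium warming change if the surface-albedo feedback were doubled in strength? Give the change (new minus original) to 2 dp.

Original: g = 0.1395, ΔT = 1.12/(1−0.1395) = 1.3016 K.
With doubled surface-albedo: g' = 0.1856, ΔT' = 1.12/(1−0.1856) = 1.3752 K.
Change = 1.3752 − 1.3016 = 0.07 K.

0.07 K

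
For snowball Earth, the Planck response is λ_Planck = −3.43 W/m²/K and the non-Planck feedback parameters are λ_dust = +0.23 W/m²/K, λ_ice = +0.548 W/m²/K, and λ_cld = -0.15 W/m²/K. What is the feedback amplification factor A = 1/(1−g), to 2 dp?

Convert to gains: g_dust = 0.23/3.43 = 0.06706; g_ice = 0.548/3.43 = 0.1598; g_cld = -0.15/3.43 = -0.04373.
Total gain g = 0.18313.
A = 1/(1 − 0.18313) = 1.22.

1.22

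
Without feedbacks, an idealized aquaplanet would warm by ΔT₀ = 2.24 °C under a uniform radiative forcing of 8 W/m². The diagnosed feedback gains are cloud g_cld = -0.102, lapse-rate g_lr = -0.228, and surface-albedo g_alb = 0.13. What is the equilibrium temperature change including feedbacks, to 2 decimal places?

1.87 °C

Total gain g = -0.102 − 0.228 + 0.13 = -0.2.
Amplification A = 1/(1 + 0.2) = 0.8333.
ΔT = 2.24 × 0.8333 = 1.87 °C.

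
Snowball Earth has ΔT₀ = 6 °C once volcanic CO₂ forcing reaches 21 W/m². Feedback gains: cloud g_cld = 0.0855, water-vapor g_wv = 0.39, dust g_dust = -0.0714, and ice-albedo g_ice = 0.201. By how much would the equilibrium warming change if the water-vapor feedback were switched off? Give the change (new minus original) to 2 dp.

-7.55 °C

Original: g = 0.6051, ΔT = 6/(1−0.6051) = 15.1937 °C.
Without water-vapor: g' = 0.2151, ΔT' = 6/(1−0.2151) = 7.6443 °C.
Change = 7.6443 − 15.1937 = -7.55 °C.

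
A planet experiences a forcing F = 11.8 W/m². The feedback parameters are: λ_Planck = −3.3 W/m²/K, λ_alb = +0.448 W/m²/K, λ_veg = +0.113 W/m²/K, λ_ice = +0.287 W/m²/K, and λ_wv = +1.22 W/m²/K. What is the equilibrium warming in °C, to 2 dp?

Net feedback parameter λ = (−3.3) + (+0.448) + (+0.113) + (+0.287) + (+1.22) = -1.232 W/m²/K.
ΔT = −F/λ = −11.8/(-1.232) = 9.58 °C.

9.58 °C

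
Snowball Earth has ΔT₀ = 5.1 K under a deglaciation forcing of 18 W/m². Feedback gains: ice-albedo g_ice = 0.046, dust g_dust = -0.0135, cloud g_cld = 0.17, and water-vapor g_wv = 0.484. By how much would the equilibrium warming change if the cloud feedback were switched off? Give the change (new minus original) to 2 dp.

Original: g = 0.6865, ΔT = 5.1/(1−0.6865) = 16.2679 K.
Without cloud: g' = 0.5165, ΔT' = 5.1/(1−0.5165) = 10.5481 K.
Change = 10.5481 − 16.2679 = -5.72 K.

-5.72 K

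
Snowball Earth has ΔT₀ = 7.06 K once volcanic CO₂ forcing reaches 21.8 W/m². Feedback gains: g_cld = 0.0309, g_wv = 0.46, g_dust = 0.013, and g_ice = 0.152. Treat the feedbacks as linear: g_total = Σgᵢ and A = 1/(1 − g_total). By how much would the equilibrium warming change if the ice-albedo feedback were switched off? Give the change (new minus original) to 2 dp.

-6.29 K

Original: g = 0.6559, ΔT = 7.06/(1−0.6559) = 20.5173 K.
Without ice-albedo: g' = 0.5039, ΔT' = 7.06/(1−0.5039) = 14.2310 K.
Change = 14.2310 − 20.5173 = -6.29 K.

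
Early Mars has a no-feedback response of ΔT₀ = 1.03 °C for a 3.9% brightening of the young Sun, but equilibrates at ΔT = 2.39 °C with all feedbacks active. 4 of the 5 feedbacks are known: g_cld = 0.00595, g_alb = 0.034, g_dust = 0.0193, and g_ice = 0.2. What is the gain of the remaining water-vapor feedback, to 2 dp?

0.31

Amplification A = ΔT/ΔT₀ = 2.39/1.03 = 2.32.
Total gain g = 1 − 1/A = 1 − 1/2.32 = 0.569.
Known gains sum to 0.00595 + 0.034 + 0.0193 + 0.2 = 0.25925.
g_wv = 0.569 − 0.25925 = 0.31.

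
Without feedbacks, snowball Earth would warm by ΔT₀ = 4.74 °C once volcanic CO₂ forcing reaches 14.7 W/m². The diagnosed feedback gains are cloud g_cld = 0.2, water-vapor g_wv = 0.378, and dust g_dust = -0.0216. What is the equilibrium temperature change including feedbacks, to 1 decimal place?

Total gain g = 0.2 + 0.378 − 0.0216 = 0.5564.
Amplification A = 1/(1 − 0.5564) = 2.254.
ΔT = 4.74 × 2.254 = 10.7 °C.

10.7 °C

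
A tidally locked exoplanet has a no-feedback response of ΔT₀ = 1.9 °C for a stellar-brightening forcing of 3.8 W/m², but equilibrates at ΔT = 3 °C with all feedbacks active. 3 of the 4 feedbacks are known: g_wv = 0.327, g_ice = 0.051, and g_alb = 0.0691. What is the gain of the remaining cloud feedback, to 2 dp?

-0.08

Amplification A = ΔT/ΔT₀ = 3/1.9 = 1.579.
Total gain g = 1 − 1/A = 1 − 1/1.579 = 0.3667.
Known gains sum to 0.327 + 0.051 + 0.0691 = 0.4471.
g_cld = 0.3667 − 0.4471 = -0.08.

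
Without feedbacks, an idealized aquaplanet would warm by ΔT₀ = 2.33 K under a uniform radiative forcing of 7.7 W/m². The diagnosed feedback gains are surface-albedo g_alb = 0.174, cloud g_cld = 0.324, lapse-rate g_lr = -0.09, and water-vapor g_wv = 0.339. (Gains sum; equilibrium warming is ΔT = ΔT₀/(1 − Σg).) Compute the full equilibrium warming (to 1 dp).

Total gain g = 0.174 + 0.324 − 0.09 + 0.339 = 0.747.
Amplification A = 1/(1 − 0.747) = 3.953.
ΔT = 2.33 × 3.953 = 9.2 K.

9.2 K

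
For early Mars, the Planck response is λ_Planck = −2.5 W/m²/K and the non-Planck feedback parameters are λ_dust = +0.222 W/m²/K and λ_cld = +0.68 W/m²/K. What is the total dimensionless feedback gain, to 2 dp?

0.36

Convert to gains: g_dust = 0.222/2.5 = 0.0888; g_cld = 0.68/2.5 = 0.272.
Total gain g = 0.3608.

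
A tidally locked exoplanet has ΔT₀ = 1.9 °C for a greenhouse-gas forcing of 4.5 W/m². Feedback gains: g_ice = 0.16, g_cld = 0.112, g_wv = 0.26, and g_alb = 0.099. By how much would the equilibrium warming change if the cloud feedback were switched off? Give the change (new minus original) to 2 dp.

-1.20 °C

Original: g = 0.631, ΔT = 1.9/(1−0.631) = 5.1491 °C.
Without cloud: g' = 0.519, ΔT' = 1.9/(1−0.519) = 3.9501 °C.
Change = 3.9501 − 5.1491 = -1.20 °C.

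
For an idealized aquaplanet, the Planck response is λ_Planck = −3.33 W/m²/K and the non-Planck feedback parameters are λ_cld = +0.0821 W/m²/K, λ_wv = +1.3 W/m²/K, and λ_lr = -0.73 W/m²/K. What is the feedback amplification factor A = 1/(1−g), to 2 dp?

Convert to gains: g_cld = 0.0821/3.33 = 0.02465; g_wv = 1.3/3.33 = 0.3904; g_lr = -0.73/3.33 = -0.2192.
Total gain g = 0.19585.
A = 1/(1 − 0.19585) = 1.24.

1.24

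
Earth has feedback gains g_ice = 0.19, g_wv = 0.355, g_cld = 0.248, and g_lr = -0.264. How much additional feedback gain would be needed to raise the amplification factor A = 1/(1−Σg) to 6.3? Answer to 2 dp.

0.31

Current total gain = 0.529.
Target gain for A = 6.3: g* = 1 − 1/6.3 = 0.8413.
Additional gain needed = 0.8413 − 0.529 = 0.31.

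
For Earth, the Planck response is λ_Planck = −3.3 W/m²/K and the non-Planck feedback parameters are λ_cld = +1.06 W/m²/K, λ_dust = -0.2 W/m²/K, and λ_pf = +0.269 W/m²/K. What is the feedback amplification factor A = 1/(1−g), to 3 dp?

Convert to gains: g_cld = 1.06/3.3 = 0.3212; g_dust = -0.2/3.3 = -0.06061; g_pf = 0.269/3.3 = 0.08152.
Total gain g = 0.34211.
A = 1/(1 − 0.34211) = 1.520.

1.520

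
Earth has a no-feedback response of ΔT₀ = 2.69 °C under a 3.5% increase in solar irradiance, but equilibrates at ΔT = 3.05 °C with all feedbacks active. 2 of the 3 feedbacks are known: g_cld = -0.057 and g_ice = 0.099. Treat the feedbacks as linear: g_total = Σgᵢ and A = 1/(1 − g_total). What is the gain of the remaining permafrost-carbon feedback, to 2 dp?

0.08

Amplification A = ΔT/ΔT₀ = 3.05/2.69 = 1.134.
Total gain g = 1 − 1/A = 1 − 1/1.134 = 0.1182.
Known gains sum to -0.057 + 0.099 = 0.042.
g_pf = 0.1182 − 0.042 = 0.08.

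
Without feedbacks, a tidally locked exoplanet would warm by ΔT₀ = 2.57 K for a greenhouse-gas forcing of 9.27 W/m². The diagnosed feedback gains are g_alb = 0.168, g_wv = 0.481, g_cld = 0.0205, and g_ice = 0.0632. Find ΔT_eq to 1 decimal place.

9.6 K

Total gain g = 0.168 + 0.481 + 0.0205 + 0.0632 = 0.7327.
Amplification A = 1/(1 − 0.7327) = 3.741.
ΔT = 2.57 × 3.741 = 9.6 K.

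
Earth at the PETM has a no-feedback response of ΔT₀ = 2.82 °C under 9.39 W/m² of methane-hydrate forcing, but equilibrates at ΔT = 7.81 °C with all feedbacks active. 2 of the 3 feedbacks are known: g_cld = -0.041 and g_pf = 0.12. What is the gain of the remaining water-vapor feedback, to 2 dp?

0.56

Amplification A = ΔT/ΔT₀ = 7.81/2.82 = 2.77.
Total gain g = 1 − 1/A = 1 − 1/2.77 = 0.639.
Known gains sum to -0.041 + 0.12 = 0.079.
g_wv = 0.639 − 0.079 = 0.56.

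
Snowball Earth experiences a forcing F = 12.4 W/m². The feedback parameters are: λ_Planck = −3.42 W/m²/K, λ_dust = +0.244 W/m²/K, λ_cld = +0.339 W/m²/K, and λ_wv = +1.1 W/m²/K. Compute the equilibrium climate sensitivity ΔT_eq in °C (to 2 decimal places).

7.14 °C

Net feedback parameter λ = (−3.42) + (+0.244) + (+0.339) + (+1.1) = -1.737 W/m²/K.
ΔT = −F/λ = −12.4/(-1.737) = 7.14 °C.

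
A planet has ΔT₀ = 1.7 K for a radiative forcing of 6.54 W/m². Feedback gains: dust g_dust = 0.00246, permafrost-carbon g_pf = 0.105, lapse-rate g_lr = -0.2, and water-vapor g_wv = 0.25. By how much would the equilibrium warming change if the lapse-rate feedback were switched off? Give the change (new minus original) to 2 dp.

Original: g = 0.15746, ΔT = 1.7/(1−0.15746) = 2.0177 K.
Without lapse-rate: g' = 0.35746, ΔT' = 1.7/(1−0.35746) = 2.6457 K.
Change = 2.6457 − 2.0177 = 0.63 K.

0.63 K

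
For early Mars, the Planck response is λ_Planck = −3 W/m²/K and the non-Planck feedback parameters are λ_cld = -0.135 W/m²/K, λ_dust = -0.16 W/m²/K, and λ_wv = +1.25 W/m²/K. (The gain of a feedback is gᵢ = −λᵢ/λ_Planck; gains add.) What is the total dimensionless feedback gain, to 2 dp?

0.32

Convert to gains: g_cld = -0.135/3 = -0.045; g_dust = -0.16/3 = -0.05333; g_wv = 1.25/3 = 0.4167.
Total gain g = 0.31837.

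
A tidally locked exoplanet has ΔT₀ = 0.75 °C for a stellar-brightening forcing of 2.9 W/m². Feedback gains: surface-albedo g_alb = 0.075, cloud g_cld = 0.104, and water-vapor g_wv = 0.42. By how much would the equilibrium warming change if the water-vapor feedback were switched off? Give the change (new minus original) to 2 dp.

Original: g = 0.599, ΔT = 0.75/(1−0.599) = 1.8703 °C.
Without water-vapor: g' = 0.179, ΔT' = 0.75/(1−0.179) = 0.9135 °C.
Change = 0.9135 − 1.8703 = -0.96 °C.

-0.96 °C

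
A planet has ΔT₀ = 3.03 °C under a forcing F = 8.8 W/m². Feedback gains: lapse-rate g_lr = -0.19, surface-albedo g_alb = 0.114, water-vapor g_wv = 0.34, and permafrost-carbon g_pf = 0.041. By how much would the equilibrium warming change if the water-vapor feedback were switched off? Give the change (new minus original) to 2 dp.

Original: g = 0.305, ΔT = 3.03/(1−0.305) = 4.3597 °C.
Without water-vapor: g' = -0.035, ΔT' = 3.03/(1+0.035) = 2.9275 °C.
Change = 2.9275 − 4.3597 = -1.43 °C.

-1.43 °C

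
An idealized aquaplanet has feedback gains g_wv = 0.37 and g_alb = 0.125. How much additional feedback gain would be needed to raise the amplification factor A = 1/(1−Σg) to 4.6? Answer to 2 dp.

Current total gain = 0.495.
Target gain for A = 4.6: g* = 1 − 1/4.6 = 0.7826.
Additional gain needed = 0.7826 − 0.495 = 0.29.

0.29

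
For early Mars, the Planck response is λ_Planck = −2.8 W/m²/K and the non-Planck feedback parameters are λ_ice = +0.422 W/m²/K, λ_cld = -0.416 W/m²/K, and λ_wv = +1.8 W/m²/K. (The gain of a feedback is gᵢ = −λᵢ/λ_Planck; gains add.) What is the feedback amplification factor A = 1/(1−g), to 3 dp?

Convert to gains: g_ice = 0.422/2.8 = 0.1507; g_cld = -0.416/2.8 = -0.1486; g_wv = 1.8/2.8 = 0.6429.
Total gain g = 0.645.
A = 1/(1 − 0.645) = 2.817.

2.817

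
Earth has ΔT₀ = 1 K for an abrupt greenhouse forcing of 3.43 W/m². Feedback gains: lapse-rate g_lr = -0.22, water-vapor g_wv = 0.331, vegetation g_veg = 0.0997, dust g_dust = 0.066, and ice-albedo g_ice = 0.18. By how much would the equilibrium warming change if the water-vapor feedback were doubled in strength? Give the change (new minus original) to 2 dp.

2.87 K

Original: g = 0.4567, ΔT = 1/(1−0.4567) = 1.8406 K.
With doubled water-vapor: g' = 0.7877, ΔT' = 1/(1−0.7877) = 4.7103 K.
Change = 4.7103 − 1.8406 = 2.87 K.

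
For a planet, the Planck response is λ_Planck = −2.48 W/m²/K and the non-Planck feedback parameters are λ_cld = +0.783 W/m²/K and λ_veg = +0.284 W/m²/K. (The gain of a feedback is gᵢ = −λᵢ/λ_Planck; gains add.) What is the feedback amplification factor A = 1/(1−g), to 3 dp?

1.755

Convert to gains: g_cld = 0.783/2.48 = 0.3157; g_veg = 0.284/2.48 = 0.1145.
Total gain g = 0.4302.
A = 1/(1 − 0.4302) = 1.755.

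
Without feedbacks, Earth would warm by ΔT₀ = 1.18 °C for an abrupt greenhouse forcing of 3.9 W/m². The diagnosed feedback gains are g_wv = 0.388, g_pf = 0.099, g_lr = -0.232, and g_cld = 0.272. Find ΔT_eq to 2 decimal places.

2.49 °C

Total gain g = 0.388 + 0.099 − 0.232 + 0.272 = 0.527.
Amplification A = 1/(1 − 0.527) = 2.114.
ΔT = 1.18 × 2.114 = 2.49 °C.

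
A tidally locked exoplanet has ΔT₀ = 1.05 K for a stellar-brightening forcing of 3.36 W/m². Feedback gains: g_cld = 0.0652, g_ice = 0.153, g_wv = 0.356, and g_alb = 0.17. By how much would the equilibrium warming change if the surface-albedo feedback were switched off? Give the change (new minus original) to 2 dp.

Original: g = 0.7442, ΔT = 1.05/(1−0.7442) = 4.1048 K.
Without surface-albedo: g' = 0.5742, ΔT' = 1.05/(1−0.5742) = 2.4659 K.
Change = 2.4659 − 4.1048 = -1.64 K.

-1.64 K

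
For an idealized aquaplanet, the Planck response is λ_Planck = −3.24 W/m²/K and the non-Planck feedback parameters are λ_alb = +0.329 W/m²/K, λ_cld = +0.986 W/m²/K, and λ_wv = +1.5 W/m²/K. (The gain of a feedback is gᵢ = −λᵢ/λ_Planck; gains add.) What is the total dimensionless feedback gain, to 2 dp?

0.87

Convert to gains: g_alb = 0.329/3.24 = 0.1015; g_cld = 0.986/3.24 = 0.3043; g_wv = 1.5/3.24 = 0.463.
Total gain g = 0.8688.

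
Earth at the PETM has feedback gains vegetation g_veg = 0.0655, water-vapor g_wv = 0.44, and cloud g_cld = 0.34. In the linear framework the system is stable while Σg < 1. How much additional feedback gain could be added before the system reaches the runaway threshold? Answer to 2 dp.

Current total gain = 0.0655 + 0.44 + 0.34 = 0.8455.
Margin to runaway = 1 − 0.8455 = 0.15.

0.15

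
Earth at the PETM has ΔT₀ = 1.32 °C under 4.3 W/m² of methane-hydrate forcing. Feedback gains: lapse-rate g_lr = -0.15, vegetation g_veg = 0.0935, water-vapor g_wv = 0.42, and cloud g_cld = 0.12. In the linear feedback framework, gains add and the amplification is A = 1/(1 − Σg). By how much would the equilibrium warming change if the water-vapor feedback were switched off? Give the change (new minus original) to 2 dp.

Original: g = 0.4835, ΔT = 1.32/(1−0.4835) = 2.5557 °C.
Without water-vapor: g' = 0.0635, ΔT' = 1.32/(1−0.0635) = 1.4095 °C.
Change = 1.4095 − 2.5557 = -1.15 °C.

-1.15 °C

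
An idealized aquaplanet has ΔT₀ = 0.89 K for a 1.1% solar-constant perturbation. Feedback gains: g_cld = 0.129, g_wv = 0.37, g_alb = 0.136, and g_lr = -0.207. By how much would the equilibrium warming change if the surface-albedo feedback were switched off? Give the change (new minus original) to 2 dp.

Original: g = 0.428, ΔT = 0.89/(1−0.428) = 1.5559 K.
Without surface-albedo: g' = 0.292, ΔT' = 0.89/(1−0.292) = 1.2571 K.
Change = 1.2571 − 1.5559 = -0.30 K.

-0.30 K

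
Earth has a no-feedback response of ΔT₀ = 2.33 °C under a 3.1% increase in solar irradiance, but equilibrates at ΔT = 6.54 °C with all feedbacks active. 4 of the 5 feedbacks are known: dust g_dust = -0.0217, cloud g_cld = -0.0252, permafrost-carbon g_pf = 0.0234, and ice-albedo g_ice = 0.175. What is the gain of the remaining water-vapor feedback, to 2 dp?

0.49

Amplification A = ΔT/ΔT₀ = 6.54/2.33 = 2.807.
Total gain g = 1 − 1/A = 1 − 1/2.807 = 0.6437.
Known gains sum to -0.0217 − 0.0252 + 0.0234 + 0.175 = 0.1515.
g_wv = 0.6437 − 0.1515 = 0.49.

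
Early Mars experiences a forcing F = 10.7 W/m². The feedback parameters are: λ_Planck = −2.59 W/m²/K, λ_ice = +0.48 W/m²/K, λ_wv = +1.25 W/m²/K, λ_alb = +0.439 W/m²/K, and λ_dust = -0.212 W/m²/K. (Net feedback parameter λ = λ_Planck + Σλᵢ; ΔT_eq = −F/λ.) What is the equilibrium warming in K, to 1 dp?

Net feedback parameter λ = (−2.59) + (+0.48) + (+1.25) + (+0.439) + (-0.212) = -0.633 W/m²/K.
ΔT = −F/λ = −10.7/(-0.633) = 16.9 K.

16.9 K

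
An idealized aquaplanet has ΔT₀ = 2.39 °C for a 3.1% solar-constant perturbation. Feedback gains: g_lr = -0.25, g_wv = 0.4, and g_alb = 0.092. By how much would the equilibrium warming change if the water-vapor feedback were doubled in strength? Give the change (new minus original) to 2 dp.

3.52 °C

Original: g = 0.242, ΔT = 2.39/(1−0.242) = 3.1530 °C.
With doubled water-vapor: g' = 0.642, ΔT' = 2.39/(1−0.642) = 6.6760 °C.
Change = 6.6760 − 3.1530 = 3.52 °C.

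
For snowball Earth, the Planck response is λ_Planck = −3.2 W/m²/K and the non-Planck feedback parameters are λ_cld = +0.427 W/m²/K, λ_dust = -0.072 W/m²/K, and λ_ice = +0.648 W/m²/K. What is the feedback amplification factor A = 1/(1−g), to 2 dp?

1.46

Convert to gains: g_cld = 0.427/3.2 = 0.1334; g_dust = -0.072/3.2 = -0.0225; g_ice = 0.648/3.2 = 0.2025.
Total gain g = 0.3134.
A = 1/(1 − 0.3134) = 1.46.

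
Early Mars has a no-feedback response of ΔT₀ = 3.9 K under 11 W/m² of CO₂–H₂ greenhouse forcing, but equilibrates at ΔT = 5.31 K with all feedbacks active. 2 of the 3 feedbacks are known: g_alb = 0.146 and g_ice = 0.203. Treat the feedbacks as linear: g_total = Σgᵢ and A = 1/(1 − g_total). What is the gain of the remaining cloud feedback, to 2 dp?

-0.08

Amplification A = ΔT/ΔT₀ = 5.31/3.9 = 1.362.
Total gain g = 1 − 1/A = 1 − 1/1.362 = 0.2658.
Known gains sum to 0.146 + 0.203 = 0.349.
g_cld = 0.2658 − 0.349 = -0.08.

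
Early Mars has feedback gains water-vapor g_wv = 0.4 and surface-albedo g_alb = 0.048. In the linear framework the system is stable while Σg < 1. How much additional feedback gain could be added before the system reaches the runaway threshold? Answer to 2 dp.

Current total gain = 0.4 + 0.048 = 0.448.
Margin to runaway = 1 − 0.448 = 0.55.

0.55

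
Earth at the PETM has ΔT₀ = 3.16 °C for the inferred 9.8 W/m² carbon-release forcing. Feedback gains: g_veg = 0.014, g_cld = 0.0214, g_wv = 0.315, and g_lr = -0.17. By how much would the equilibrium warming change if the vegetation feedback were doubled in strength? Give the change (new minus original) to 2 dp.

0.07 °C

Original: g = 0.1804, ΔT = 3.16/(1−0.1804) = 3.8555 °C.
With doubled vegetation: g' = 0.1944, ΔT' = 3.16/(1−0.1944) = 3.9225 °C.
Change = 3.9225 − 3.8555 = 0.07 °C.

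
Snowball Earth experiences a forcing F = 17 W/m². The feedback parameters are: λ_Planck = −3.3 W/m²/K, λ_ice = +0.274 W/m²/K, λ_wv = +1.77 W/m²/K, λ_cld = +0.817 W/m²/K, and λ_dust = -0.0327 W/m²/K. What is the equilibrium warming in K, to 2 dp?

Net feedback parameter λ = (−3.3) + (+0.274) + (+1.77) + (+0.817) + (-0.0327) = -0.4717 W/m²/K.
ΔT = −F/λ = −17/(-0.4717) = 36.04 K.

36.04 K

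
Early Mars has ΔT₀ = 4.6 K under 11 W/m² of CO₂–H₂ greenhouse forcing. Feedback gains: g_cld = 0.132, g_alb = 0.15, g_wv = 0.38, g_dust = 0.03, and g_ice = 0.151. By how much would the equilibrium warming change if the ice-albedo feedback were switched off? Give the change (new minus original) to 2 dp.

-14.36 K

Original: g = 0.843, ΔT = 4.6/(1−0.843) = 29.2994 K.
Without ice-albedo: g' = 0.692, ΔT' = 4.6/(1−0.692) = 14.9351 K.
Change = 14.9351 − 29.2994 = -14.36 K.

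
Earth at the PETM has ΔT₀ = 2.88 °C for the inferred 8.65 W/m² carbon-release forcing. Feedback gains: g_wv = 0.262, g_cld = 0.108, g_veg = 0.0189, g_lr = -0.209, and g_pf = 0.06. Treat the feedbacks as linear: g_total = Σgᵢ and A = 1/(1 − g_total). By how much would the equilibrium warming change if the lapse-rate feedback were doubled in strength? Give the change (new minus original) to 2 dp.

-0.82 °C

Original: g = 0.2399, ΔT = 2.88/(1−0.2399) = 3.7890 °C.
With doubled lapse-rate: g' = 0.0309, ΔT' = 2.88/(1−0.0309) = 2.9718 °C.
Change = 2.9718 − 3.7890 = -0.82 °C.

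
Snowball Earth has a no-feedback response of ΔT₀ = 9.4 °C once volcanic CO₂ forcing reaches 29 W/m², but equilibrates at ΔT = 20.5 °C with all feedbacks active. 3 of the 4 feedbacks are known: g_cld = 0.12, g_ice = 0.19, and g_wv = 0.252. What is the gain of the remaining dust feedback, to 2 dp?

-0.02

Amplification A = ΔT/ΔT₀ = 20.5/9.4 = 2.181.
Total gain g = 1 − 1/A = 1 − 1/2.181 = 0.5415.
Known gains sum to 0.12 + 0.19 + 0.252 = 0.562.
g_dust = 0.5415 − 0.562 = -0.02.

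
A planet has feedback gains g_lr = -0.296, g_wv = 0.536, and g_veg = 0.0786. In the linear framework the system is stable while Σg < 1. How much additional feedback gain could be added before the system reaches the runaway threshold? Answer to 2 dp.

0.68

Current total gain = -0.296 + 0.536 + 0.0786 = 0.3186.
Margin to runaway = 1 − 0.3186 = 0.68.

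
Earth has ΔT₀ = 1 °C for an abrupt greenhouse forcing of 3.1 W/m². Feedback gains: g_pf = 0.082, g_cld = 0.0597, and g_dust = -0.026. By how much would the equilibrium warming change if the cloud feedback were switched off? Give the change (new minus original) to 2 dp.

-0.07 °C

Original: g = 0.1157, ΔT = 1/(1−0.1157) = 1.1308 °C.
Without cloud: g' = 0.056, ΔT' = 1/(1−0.056) = 1.0593 °C.
Change = 1.0593 − 1.1308 = -0.07 °C.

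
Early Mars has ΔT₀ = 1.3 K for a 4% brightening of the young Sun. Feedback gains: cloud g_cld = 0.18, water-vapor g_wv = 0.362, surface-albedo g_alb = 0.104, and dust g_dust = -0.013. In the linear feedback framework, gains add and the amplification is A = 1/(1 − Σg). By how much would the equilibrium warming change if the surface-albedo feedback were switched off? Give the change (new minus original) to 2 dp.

Original: g = 0.633, ΔT = 1.3/(1−0.633) = 3.5422 K.
Without surface-albedo: g' = 0.529, ΔT' = 1.3/(1−0.529) = 2.7601 K.
Change = 2.7601 − 3.5422 = -0.78 K.

-0.78 K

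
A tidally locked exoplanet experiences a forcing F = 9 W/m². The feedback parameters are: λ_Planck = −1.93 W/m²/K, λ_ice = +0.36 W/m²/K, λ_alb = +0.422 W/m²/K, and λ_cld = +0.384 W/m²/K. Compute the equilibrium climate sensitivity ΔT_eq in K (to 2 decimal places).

Net feedback parameter λ = (−1.93) + (+0.36) + (+0.422) + (+0.384) = -0.764 W/m²/K.
ΔT = −F/λ = −9/(-0.764) = 11.78 K.

11.78 K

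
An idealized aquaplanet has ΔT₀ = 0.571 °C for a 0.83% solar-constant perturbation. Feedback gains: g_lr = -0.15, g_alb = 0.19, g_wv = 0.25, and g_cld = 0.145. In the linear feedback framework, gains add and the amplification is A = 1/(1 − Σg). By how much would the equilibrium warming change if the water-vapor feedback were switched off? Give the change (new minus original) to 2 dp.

-0.31 °C

Original: g = 0.435, ΔT = 0.571/(1−0.435) = 1.0106 °C.
Without water-vapor: g' = 0.185, ΔT' = 0.571/(1−0.185) = 0.7006 °C.
Change = 0.7006 − 1.0106 = -0.31 °C.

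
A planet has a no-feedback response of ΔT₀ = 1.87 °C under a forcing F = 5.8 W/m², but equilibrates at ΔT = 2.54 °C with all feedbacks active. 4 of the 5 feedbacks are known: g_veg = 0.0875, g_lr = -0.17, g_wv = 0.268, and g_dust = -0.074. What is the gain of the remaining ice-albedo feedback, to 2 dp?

Amplification A = ΔT/ΔT₀ = 2.54/1.87 = 1.358.
Total gain g = 1 − 1/A = 1 − 1/1.358 = 0.2636.
Known gains sum to 0.0875 − 0.17 + 0.268 − 0.074 = 0.1115.
g_ice = 0.2636 − 0.1115 = 0.15.

0.15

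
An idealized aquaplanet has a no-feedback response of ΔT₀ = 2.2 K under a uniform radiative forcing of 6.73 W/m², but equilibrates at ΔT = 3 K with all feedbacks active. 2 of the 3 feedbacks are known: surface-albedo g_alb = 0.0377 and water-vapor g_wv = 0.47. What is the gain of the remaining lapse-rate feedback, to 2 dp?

-0.24

Amplification A = ΔT/ΔT₀ = 3/2.2 = 1.364.
Total gain g = 1 − 1/A = 1 − 1/1.364 = 0.2669.
Known gains sum to 0.0377 + 0.47 = 0.5077.
g_lr = 0.2669 − 0.5077 = -0.24.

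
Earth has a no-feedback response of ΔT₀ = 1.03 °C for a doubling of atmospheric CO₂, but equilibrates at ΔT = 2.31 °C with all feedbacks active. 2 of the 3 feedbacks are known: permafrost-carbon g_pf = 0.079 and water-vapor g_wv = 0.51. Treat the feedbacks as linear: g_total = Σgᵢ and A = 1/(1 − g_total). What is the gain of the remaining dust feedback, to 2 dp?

Amplification A = ΔT/ΔT₀ = 2.31/1.03 = 2.243.
Total gain g = 1 − 1/A = 1 − 1/2.243 = 0.5542.
Known gains sum to 0.079 + 0.51 = 0.589.
g_dust = 0.5542 − 0.589 = -0.03.

-0.03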